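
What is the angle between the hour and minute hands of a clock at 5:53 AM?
Hour hand position: 5 x 30 + 53 x 0.5 = 176.5 degrees
Minute hand position: 53 x 6 = 318 degrees
Difference: |176.5 - 318| = 141.5 degrees
The angle between the hands is 141.5 degrees

Final answer: 141.5 degrees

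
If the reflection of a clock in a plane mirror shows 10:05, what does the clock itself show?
Reflection across the vertical (12-6) axis maps a hand at angle A degrees to (360 - A) degrees, which sends a reading of T minutes past 12:00 to (720 - T) minutes past 12:00.
Mirror reads 10:05 = 605 minutes past 12:00.
Actual time: (720 - 605) mod 720 = 115 minutes = 1:55.

Final answer: 1:55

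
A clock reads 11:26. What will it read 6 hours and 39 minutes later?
Starting time: 11:26
Adding 39 minutes to 26 minutes: 26 + 39 = 65 minutes = 1 hour and 5 minutes
Adding 6 hours: 11 + 6 + 1 (carry) = 18 - 12 = 6
Final time: 6:05

Final answer: 6:05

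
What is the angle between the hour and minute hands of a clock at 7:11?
Hour hand position: 7 x 30 + 11 x 0.5 = 215.5 degrees
Minute hand position: 11 x 6 = 66 degrees
Difference: |215.5 - 66| = 149.5 degrees
The angle between the hands is 149.5 degrees

Final answer: 149.5 degrees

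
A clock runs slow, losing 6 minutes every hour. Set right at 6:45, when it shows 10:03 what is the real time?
For every 60 true minutes, the faulty clock advances 54 minutes, so 1 faulty-clock minute corresponds to 60/54 true minutes.
From 6:45 to 10:03 on the faulty dial is 198 minutes.
True elapsed: 198 x 60/54 = 220 minutes = 3 hours and 40 minutes.
True time: 6:45 + 3 hours and 40 minutes = 10:25.

Final answer: 10:25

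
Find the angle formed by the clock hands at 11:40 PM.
Hour hand position: 11 x 30 + 40 x 0.5 = 350 degrees
Minute hand position: 40 x 6 = 240 degrees
Difference: |350 - 240| = 110 degrees
The angle between the hands is 110 degrees

Final answer: 110 degrees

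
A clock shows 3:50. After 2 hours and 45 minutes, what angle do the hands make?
First find the time 2 hours and 45 minutes after 3:50.
Total minutes: 3 x 60 + 50 + 2 x 60 + 45 = 395.
395 mod 720 = 395 minutes = 6:35.
Now compute the angle at 6:35:
Hour hand: 6 x 30 + 35 x 0.5 = 197.5 degrees
Minute hand: 35 x 6 = 210 degrees
Difference: |197.5 - 210| = 12.5 degrees
The angle is 12.5 degrees

Final answer: 12.5 degrees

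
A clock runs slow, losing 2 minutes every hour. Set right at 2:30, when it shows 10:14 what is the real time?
For every 60 true minutes, the faulty clock advances 58 minutes, so 1 faulty-clock minute corresponds to 60/58 true minutes.
From 2:30 to 10:14 on the faulty dial is 464 minutes.
True elapsed: 464 x 60/58 = 480 minutes = 8 hours.
True time: 2:30 + 8 hours = 10:30.

Final answer: 10:30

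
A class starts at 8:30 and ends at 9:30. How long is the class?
From 8:30 to 9:30:
(9 x 60 + 30) - (8 x 60 + 30) = 570 - 510 = 60 minutes
= 1 hour

Final answer: 1 hour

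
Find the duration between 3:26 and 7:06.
From 3:26 to 7:06:
(7 x 60 + 6) - (3 x 60 + 26) = 426 - 206 = 220 minutes
= 3 hours and 40 minutes

Final answer: 3 hours and 40 minutes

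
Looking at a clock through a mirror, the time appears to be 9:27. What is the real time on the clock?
Reflection across the vertical (12-6) axis maps a hand at angle A degrees to (360 - A) degrees, which sends a reading of T minutes past 12:00 to (720 - T) minutes past 12:00.
Mirror reads 9:27 = 567 minutes past 12:00.
Actual time: (720 - 567) mod 720 = 153 minutes = 2:33.

Final answer: 2:33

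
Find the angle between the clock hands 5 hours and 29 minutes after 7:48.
First find the time 5 hours and 29 minutes after 7:48.
Total minutes: 7 x 60 + 48 + 5 x 60 + 29 = 797.
797 mod 720 = 77 minutes = 1:17.
Now compute the angle at 1:17:
Hour hand: 1 x 30 + 17 x 0.5 = 38.5 degrees
Minute hand: 17 x 6 = 102 degrees
Difference: |38.5 - 102| = 63.5 degrees
The angle is 63.5 degrees

Final answer: 63.5 degrees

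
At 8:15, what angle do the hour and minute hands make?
Hour hand position: 8 x 30 + 15 x 0.5 = 247.5 degrees
Minute hand position: 15 x 6 = 90 degrees
Difference: |247.5 - 90| = 157.5 degrees
The angle between the hands is 157.5 degrees

Final answer: 157.5 degrees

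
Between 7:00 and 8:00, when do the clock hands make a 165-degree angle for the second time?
At t minutes past 7:00, the hour hand is at 30 x 7 + 0.5t degrees and the minute hand is at 6t degrees.
The smaller angle between them is 165 degrees when |30H - 5.5t| = 165 or |30H - 5.5t| = 195.
With H = 7, solve 30 x 7 - 5.5t = +/- target for each target:
  t = (30 x 7 - 165) / 5.5 = 8.18
  t = (30 x 7 + 165) / 5.5 = 68.18 (outside (0, 60))
  t = (30 x 7 - 195) / 5.5 = 2.73
  t = (30 x 7 + 195) / 5.5 = 73.64 (outside (0, 60))
Valid solutions in (0, 60): {2.73, 8.18} minutes.
The second occurrence is t = 8.18 minutes.
The hands form a 165-degree angle at 8.18 minutes past 7:00.

Final answer: 8.18 minutes past 7:00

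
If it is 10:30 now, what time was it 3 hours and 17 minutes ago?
Starting time: 10:30 = 630 total minutes past 12:00
Subtracting: 3 hours and 17 minutes = 197 minutes
630 - 197 = 433 minutes
= 7 hours and 13 minutes past 12:00 = 7:13

Final answer: 7:13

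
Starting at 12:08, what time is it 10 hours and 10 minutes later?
Starting time: 12:08
Adding 10 minutes to 8 minutes: 8 + 10 = 18 minutes
Adding 10 hours: 12 + 10 = 22 - 12 = 10
Final time: 10:18

Final answer: 10:18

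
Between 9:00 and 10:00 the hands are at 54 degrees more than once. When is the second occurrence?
At t minutes past 9:00, the hour hand is at 30 x 9 + 0.5t degrees and the minute hand is at 6t degrees.
The smaller angle between them is 54 degrees when |30H - 5.5t| = 54 or |30H - 5.5t| = 306.
With H = 9, solve 30 x 9 - 5.5t = +/- target for each target:
  t = (30 x 9 - 54) / 5.5 = 39.27
  t = (30 x 9 + 54) / 5.5 = 58.91
  t = (30 x 9 - 306) / 5.5 = -6.55 (outside (0, 60))
  t = (30 x 9 + 306) / 5.5 = 104.73 (outside (0, 60))
Valid solutions in (0, 60): {39.27, 58.91} minutes.
The second occurrence is t = 58.91 minutes.
The hands form a 54-degree angle at 58.91 minutes past 9:00.

Final answer: 58.91 minutes past 9:00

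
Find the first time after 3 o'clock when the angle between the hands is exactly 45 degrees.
At t minutes past 3:00, the hour hand is at 30 x 3 + 0.5t degrees and the minute hand is at 6t degrees.
The smaller angle between them is 45 degrees when |30H - 5.5t| = 45 or |30H - 5.5t| = 315.
With H = 3, solve 30 x 3 - 5.5t = +/- target for each target:
  t = (30 x 3 - 45) / 5.5 = 8.18
  t = (30 x 3 + 45) / 5.5 = 24.55
  t = (30 x 3 - 315) / 5.5 = -40.91 (outside (0, 60))
  t = (30 x 3 + 315) / 5.5 = 73.64 (outside (0, 60))
Valid solutions in (0, 60): {8.18, 24.55} minutes.
The first occurrence is t = 8.18 minutes.
The hands form a 45-degree angle at 8.18 minutes past 3:00.

Final answer: 8.18 minutes past 3:00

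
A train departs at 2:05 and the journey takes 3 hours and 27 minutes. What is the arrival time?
Starting time: 2:05
Adding 27 minutes to 5 minutes: 5 + 27 = 32 minutes
Adding 3 hours: 2 + 3 = 5
Final time: 5:32

Final answer: 5:32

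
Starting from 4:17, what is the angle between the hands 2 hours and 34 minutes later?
First find the time 2 hours and 34 minutes after 4:17.
Total minutes: 4 x 60 + 17 + 2 x 60 + 34 = 411.
411 mod 720 = 411 minutes = 6:51.
Now compute the angle at 6:51:
Hour hand: 6 x 30 + 51 x 0.5 = 205.5 degrees
Minute hand: 51 x 6 = 306 degrees
Difference: |205.5 - 306| = 100.5 degrees
The angle is 100.5 degrees

Final answer: 100.5 degrees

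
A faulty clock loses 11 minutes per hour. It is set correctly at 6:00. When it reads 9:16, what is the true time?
For every 60 true minutes, the faulty clock advances 49 minutes, so 1 faulty-clock minute corresponds to 60/49 true minutes.
From 6:00 to 9:16 on the faulty dial is 196 minutes.
True elapsed: 196 x 60/49 = 240 minutes = 4 hours.
True time: 6:00 + 4 hours = 10:00.

Final answer: 10:00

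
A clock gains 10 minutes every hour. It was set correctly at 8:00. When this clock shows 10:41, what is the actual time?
For every 60 true minutes, the faulty clock advances 70 minutes, so 1 faulty-clock minute corresponds to 60/70 true minutes.
From 8:00 to 10:41 on the faulty dial is 161 minutes.
True elapsed: 161 x 60/70 = 138 minutes = 2 hours and 18 minutes.
True time: 8:00 + 2 hours and 18 minutes = 10:18.

Final answer: 10:18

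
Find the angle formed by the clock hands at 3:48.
Hour hand position: 3 x 30 + 48 x 0.5 = 114 degrees
Minute hand position: 48 x 6 = 288 degrees
Difference: |114 - 288| = 174 degrees
The angle between the hands is 174 degrees

Final answer: 174 degrees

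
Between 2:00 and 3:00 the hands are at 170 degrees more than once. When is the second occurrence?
At t minutes past 2:00, the hour hand is at 30 x 2 + 0.5t degrees and the minute hand is at 6t degrees.
The smaller angle between them is 170 degrees when |30H - 5.5t| = 170 or |30H - 5.5t| = 190.
With H = 2, solve 30 x 2 - 5.5t = +/- target for each target:
  t = (30 x 2 - 170) / 5.5 = -20 (outside (0, 60))
  t = (30 x 2 + 170) / 5.5 = 41.82
  t = (30 x 2 - 190) / 5.5 = -23.64 (outside (0, 60))
  t = (30 x 2 + 190) / 5.5 = 45.45
Valid solutions in (0, 60): {41.82, 45.45} minutes.
The second occurrence is t = 45.45 minutes.
The hands form a 170-degree angle at 45.45 minutes past 2:00.

Final answer: 45.45 minutes past 2:00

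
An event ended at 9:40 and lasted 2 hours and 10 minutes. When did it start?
Starting time: 9:40 = 580 total minutes past 12:00
Subtracting: 2 hours and 10 minutes = 130 minutes
580 - 130 = 450 minutes
= 7 hours and 30 minutes past 12:00 = 7:30

Final answer: 7:30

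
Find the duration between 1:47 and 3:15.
From 1:47 to 3:15:
(3 x 60 + 15) - (1 x 60 + 47) = 195 - 107 = 88 minutes
= 1 hour and 28 minutes

Final answer: 1 hour and 28 minutes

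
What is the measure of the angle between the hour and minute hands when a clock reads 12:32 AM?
Hour hand position: 0 x 30 + 32 x 0.5 = 16 degrees
Minute hand position: 32 x 6 = 192 degrees
Difference: |16 - 192| = 176 degrees
The angle between the hands is 176 degrees

Final answer: 176 degrees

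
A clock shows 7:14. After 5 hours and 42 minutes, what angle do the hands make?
First find the time 5 hours and 42 minutes after 7:14.
Total minutes: 7 x 60 + 14 + 5 x 60 + 42 = 776.
776 mod 720 = 56 minutes = 12:56.
Now compute the angle at 12:56:
Hour hand: 0 x 30 + 56 x 0.5 = 28 degrees
Minute hand: 56 x 6 = 336 degrees
Difference: |28 - 336| = 308 degrees
Smaller angle: 360 - 308 = 52 degrees

Final answer: 52 degrees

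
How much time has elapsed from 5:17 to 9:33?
From 5:17 to 9:33:
(9 x 60 + 33) - (5 x 60 + 17) = 573 - 317 = 256 minutes
= 4 hours and 16 minutes

Final answer: 4 hours and 16 minutes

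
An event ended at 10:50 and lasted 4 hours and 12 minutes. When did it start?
Starting time: 10:50 = 650 total minutes past 12:00
Subtracting: 4 hours and 12 minutes = 252 minutes
650 - 252 = 398 minutes
= 6 hours and 38 minutes past 12:00 = 6:38

Final answer: 6:38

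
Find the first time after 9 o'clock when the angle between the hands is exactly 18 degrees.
At t minutes past 9:00, the hour hand is at 30 x 9 + 0.5t degrees and the minute hand is at 6t degrees.
The smaller angle between them is 18 degrees when |30H - 5.5t| = 18 or |30H - 5.5t| = 342.
With H = 9, solve 30 x 9 - 5.5t = +/- target for each target:
  t = (30 x 9 - 18) / 5.5 = 45.82
  t = (30 x 9 + 18) / 5.5 = 52.36
  t = (30 x 9 - 342) / 5.5 = -13.09 (outside (0, 60))
  t = (30 x 9 + 342) / 5.5 = 111.27 (outside (0, 60))
Valid solutions in (0, 60): {45.82, 52.36} minutes.
The first occurrence is t = 45.82 minutes.
The hands form a 18-degree angle at 45.82 minutes past 9:00.

Final answer: 45.82 minutes past 9:00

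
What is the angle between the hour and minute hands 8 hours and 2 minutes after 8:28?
First find the time 8 hours and 2 minutes after 8:28.
Total minutes: 8 x 60 + 28 + 8 x 60 + 2 = 990.
990 mod 720 = 270 minutes = 4:30.
Now compute the angle at 4:30:
Hour hand: 4 x 30 + 30 x 0.5 = 135 degrees
Minute hand: 30 x 6 = 180 degrees
Difference: |135 - 180| = 45 degrees
The angle is 45 degrees

Final answer: 45 degrees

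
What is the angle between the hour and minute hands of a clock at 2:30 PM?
Hour hand position: 2 x 30 + 30 x 0.5 = 75 degrees
Minute hand position: 30 x 6 = 180 degrees
Difference: |75 - 180| = 105 degrees
The angle between the hands is 105 degrees

Final answer: 105 degrees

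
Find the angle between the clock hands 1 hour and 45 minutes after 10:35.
First find the time 1 hour and 45 minutes after 10:35.
Total minutes: 10 x 60 + 35 + 1 x 60 + 45 = 740.
740 mod 720 = 20 minutes = 12:20.
Now compute the angle at 12:20:
Hour hand: 0 x 30 + 20 x 0.5 = 10 degrees
Minute hand: 20 x 6 = 120 degrees
Difference: |10 - 120| = 110 degrees
The angle is 110 degrees

Final answer: 110 degrees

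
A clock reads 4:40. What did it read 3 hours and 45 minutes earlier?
Starting time: 4:40 = 280 total minutes past 12:00
Subtracting: 3 hours and 45 minutes = 225 minutes
280 - 225 = 55 minutes
= 55 minutes past 12:00 = 12:55

Final answer: 12:55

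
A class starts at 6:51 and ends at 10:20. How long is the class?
From 6:51 to 10:20:
(10 x 60 + 20) - (6 x 60 + 51) = 620 - 411 = 209 minutes
= 3 hours and 29 minutes

Final answer: 3 hours and 29 minutes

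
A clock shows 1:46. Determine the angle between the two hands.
Hour hand position: 1 x 30 + 46 x 0.5 = 53 degrees
Minute hand position: 46 x 6 = 276 degrees
Difference: |53 - 276| = 223 degrees
Since 223 > 180, the smaller angle is 360 - 223 = 137 degrees

Final answer: 137 degrees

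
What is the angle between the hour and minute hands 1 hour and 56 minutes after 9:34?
First find the time 1 hour and 56 minutes after 9:34.
Total minutes: 9 x 60 + 34 + 1 x 60 + 56 = 690.
690 mod 720 = 690 minutes = 11:30.
Now compute the angle at 11:30:
Hour hand: 11 x 30 + 30 x 0.5 = 345 degrees
Minute hand: 30 x 6 = 180 degrees
Difference: |345 - 180| = 165 degrees
The angle is 165 degrees

Final answer: 165 degrees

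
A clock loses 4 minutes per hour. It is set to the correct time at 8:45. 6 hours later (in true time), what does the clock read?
For every 60 true minutes, the faulty clock advances 60 - 4 = 56 minutes.
True elapsed: 6 hours = 360 minutes.
Faulty clock advances: 360 x 56/60 = 336 minutes (drift: 24 minutes behind).
Shown time: 8:45 + 336 minutes = 2:21.

Final answer: 2:21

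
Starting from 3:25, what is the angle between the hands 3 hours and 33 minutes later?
First find the time 3 hours and 33 minutes after 3:25.
Total minutes: 3 x 60 + 25 + 3 x 60 + 33 = 418.
418 mod 720 = 418 minutes = 6:58.
Now compute the angle at 6:58:
Hour hand: 6 x 30 + 58 x 0.5 = 209 degrees
Minute hand: 58 x 6 = 348 degrees
Difference: |209 - 348| = 139 degrees
The angle is 139 degrees

Final answer: 139 degrees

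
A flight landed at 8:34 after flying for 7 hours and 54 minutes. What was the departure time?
Starting time: 8:34 = 514 total minutes past 12:00
Subtracting: 7 hours and 54 minutes = 474 minutes
514 - 474 = 40 minutes
= 40 minutes past 12:00 = 12:40

Final answer: 12:40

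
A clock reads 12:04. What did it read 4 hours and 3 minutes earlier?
Starting time: 12:04 = 4 total minutes past 12:00
Subtracting: 4 hours and 3 minutes = 243 minutes
4 - 243 = -239 (negative, add 12 hours = 720) = 481 minutes
= 8 hours and 1 minute past 12:00 = 8:01

Final answer: 8:01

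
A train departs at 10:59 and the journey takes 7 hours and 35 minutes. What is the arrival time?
Starting time: 10:59
Adding 35 minutes to 59 minutes: 59 + 35 = 94 minutes = 1 hour and 34 minutes
Adding 7 hours: 10 + 7 + 1 (carry) = 18 - 12 = 6
Final time: 6:34

Final answer: 6:34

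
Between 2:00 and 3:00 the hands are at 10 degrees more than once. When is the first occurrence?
At t minutes past 2:00, the hour hand is at 30 x 2 + 0.5t degrees and the minute hand is at 6t degrees.
The smaller angle between them is 10 degrees when |30H - 5.5t| = 10 or |30H - 5.5t| = 350.
With H = 2, solve 30 x 2 - 5.5t = +/- target for each target:
  t = (30 x 2 - 10) / 5.5 = 9.09
  t = (30 x 2 + 10) / 5.5 = 12.73
  t = (30 x 2 - 350) / 5.5 = -52.73 (outside (0, 60))
  t = (30 x 2 + 350) / 5.5 = 74.55 (outside (0, 60))
Valid solutions in (0, 60): {9.09, 12.73} minutes.
The first occurrence is t = 9.09 minutes.
The hands form a 10-degree angle at 9.09 minutes past 2:00.

Final answer: 9.09 minutes past 2:00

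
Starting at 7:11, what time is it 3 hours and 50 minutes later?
Starting time: 7:11
Adding 50 minutes to 11 minutes: 11 + 50 = 61 minutes = 1 hour and 1 minute
Adding 3 hours: 7 + 3 + 1 (carry) = 11
Final time: 11:01

Final answer: 11:01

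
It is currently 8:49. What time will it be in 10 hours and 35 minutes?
Starting time: 8:49
Adding 35 minutes to 49 minutes: 49 + 35 = 84 minutes = 1 hour and 24 minutes
Adding 10 hours: 8 + 10 + 1 (carry) = 19 - 12 = 7
Final time: 7:24

Final answer: 7:24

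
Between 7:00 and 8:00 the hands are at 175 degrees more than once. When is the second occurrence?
At t minutes past 7:00, the hour hand is at 30 x 7 + 0.5t degrees and the minute hand is at 6t degrees.
The smaller angle between them is 175 degrees when |30H - 5.5t| = 175 or |30H - 5.5t| = 185.
With H = 7, solve 30 x 7 - 5.5t = +/- target for each target:
  t = (30 x 7 - 175) / 5.5 = 6.36
  t = (30 x 7 + 175) / 5.5 = 70 (outside (0, 60))
  t = (30 x 7 - 185) / 5.5 = 4.55
  t = (30 x 7 + 185) / 5.5 = 71.82 (outside (0, 60))
Valid solutions in (0, 60): {4.55, 6.36} minutes.
The second occurrence is t = 6.36 minutes.
The hands form a 175-degree angle at 6.36 minutes past 7:00.

Final answer: 6.36 minutes past 7:00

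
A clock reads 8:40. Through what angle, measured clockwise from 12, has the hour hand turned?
The hour hand moves 30 degrees per hour and 0.5 degrees per minute.
At 8:40: (8) x 30 + 40 x 0.5 = 240 + 20 = 260 degrees

Final answer: 260 degrees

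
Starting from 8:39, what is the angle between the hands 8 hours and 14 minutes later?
First find the time 8 hours and 14 minutes after 8:39.
Total minutes: 8 x 60 + 39 + 8 x 60 + 14 = 1013.
1013 mod 720 = 293 minutes = 4:53.
Now compute the angle at 4:53:
Hour hand: 4 x 30 + 53 x 0.5 = 146.5 degrees
Minute hand: 53 x 6 = 318 degrees
Difference: |146.5 - 318| = 171.5 degrees
The angle is 171.5 degrees

Final answer: 171.5 degrees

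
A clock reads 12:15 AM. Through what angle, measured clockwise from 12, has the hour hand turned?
The hour hand moves 30 degrees per hour and 0.5 degrees per minute.
At 12:15: (0) x 30 + 15 x 0.5 = 0 + 7.5 = 7.5 degrees

Final answer: 7.5 degrees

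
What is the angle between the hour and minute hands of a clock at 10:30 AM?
Hour hand position: 10 x 30 + 30 x 0.5 = 315 degrees
Minute hand position: 30 x 6 = 180 degrees
Difference: |315 - 180| = 135 degrees
The angle between the hands is 135 degrees

Final answer: 135 degrees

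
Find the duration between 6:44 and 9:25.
From 6:44 to 9:25:
(9 x 60 + 25) - (6 x 60 + 44) = 565 - 404 = 161 minutes
= 2 hours and 41 minutes

Final answer: 2 hours and 41 minutes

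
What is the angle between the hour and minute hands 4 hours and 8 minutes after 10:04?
First find the time 4 hours and 8 minutes after 10:04.
Total minutes: 10 x 60 + 4 + 4 x 60 + 8 = 852.
852 mod 720 = 132 minutes = 2:12.
Now compute the angle at 2:12:
Hour hand: 2 x 30 + 12 x 0.5 = 66 degrees
Minute hand: 12 x 6 = 72 degrees
Difference: |66 - 72| = 6 degrees
The angle is 6 degrees

Final answer: 6 degrees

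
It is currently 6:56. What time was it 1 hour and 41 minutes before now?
Starting time: 6:56 = 416 total minutes past 12:00
Subtracting: 1 hour and 41 minutes = 101 minutes
416 - 101 = 315 minutes
= 5 hours and 15 minutes past 12:00 = 5:15

Final answer: 5:15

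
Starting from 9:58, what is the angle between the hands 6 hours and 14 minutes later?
First find the time 6 hours and 14 minutes after 9:58.
Total minutes: 9 x 60 + 58 + 6 x 60 + 14 = 972.
972 mod 720 = 252 minutes = 4:12.
Now compute the angle at 4:12:
Hour hand: 4 x 30 + 12 x 0.5 = 126 degrees
Minute hand: 12 x 6 = 72 degrees
Difference: |126 - 72| = 54 degrees
The angle is 54 degrees

Final answer: 54 degrees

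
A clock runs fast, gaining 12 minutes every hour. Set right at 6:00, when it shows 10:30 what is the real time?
For every 60 true minutes, the faulty clock advances 72 minutes, so 1 faulty-clock minute corresponds to 60/72 true minutes.
From 6:00 to 10:30 on the faulty dial is 270 minutes.
True elapsed: 270 x 60/72 = 225 minutes = 3 hours and 45 minutes.
True time: 6:00 + 3 hours and 45 minutes = 9:45.

Final answer: 9:45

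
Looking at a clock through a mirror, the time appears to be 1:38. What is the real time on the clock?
Reflection across the vertical (12-6) axis maps a hand at angle A degrees to (360 - A) degrees, which sends a reading of T minutes past 12:00 to (720 - T) minutes past 12:00.
Mirror reads 1:38 = 98 minutes past 12:00.
Actual time: (720 - 98) mod 720 = 622 minutes = 10:22.

Final answer: 10:22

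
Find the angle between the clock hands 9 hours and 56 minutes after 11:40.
First find the time 9 hours and 56 minutes after 11:40.
Total minutes: 11 x 60 + 40 + 9 x 60 + 56 = 1296.
1296 mod 720 = 576 minutes = 9:36.
Now compute the angle at 9:36:
Hour hand: 9 x 30 + 36 x 0.5 = 288 degrees
Minute hand: 36 x 6 = 216 degrees
Difference: |288 - 216| = 72 degrees
The angle is 72 degrees

Final answer: 72 degrees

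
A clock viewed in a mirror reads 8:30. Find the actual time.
Reflection across the vertical (12-6) axis maps a hand at angle A degrees to (360 - A) degrees, which sends a reading of T minutes past 12:00 to (720 - T) minutes past 12:00.
Mirror reads 8:30 = 510 minutes past 12:00.
Actual time: (720 - 510) mod 720 = 210 minutes = 3:30.

Final answer: 3:30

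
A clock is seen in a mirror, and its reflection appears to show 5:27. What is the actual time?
Reflection across the vertical (12-6) axis maps a hand at angle A degrees to (360 - A) degrees, which sends a reading of T minutes past 12:00 to (720 - T) minutes past 12:00.
Mirror reads 5:27 = 327 minutes past 12:00.
Actual time: (720 - 327) mod 720 = 393 minutes = 6:33.

Final answer: 6:33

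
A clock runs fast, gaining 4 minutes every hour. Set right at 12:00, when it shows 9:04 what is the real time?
For every 60 true minutes, the faulty clock advances 64 minutes, so 1 faulty-clock minute corresponds to 60/64 true minutes.
From 12:00 to 9:04 on the faulty dial is 544 minutes.
True elapsed: 544 x 60/64 = 510 minutes = 8 hours and 30 minutes.
True time: 12:00 + 8 hours and 30 minutes = 8:30.

Final answer: 8:30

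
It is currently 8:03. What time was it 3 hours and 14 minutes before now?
Starting time: 8:03 = 483 total minutes past 12:00
Subtracting: 3 hours and 14 minutes = 194 minutes
483 - 194 = 289 minutes
= 4 hours and 49 minutes past 12:00 = 4:49

Final answer: 4:49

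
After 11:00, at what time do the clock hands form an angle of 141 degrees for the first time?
At t minutes past 11:00, the hour hand is at 30 x 11 + 0.5t degrees and the minute hand is at 6t degrees.
The smaller angle between them is 141 degrees when |30H - 5.5t| = 141 or |30H - 5.5t| = 219.
With H = 11, solve 30 x 11 - 5.5t = +/- target for each target:
  t = (30 x 11 - 141) / 5.5 = 34.36
  t = (30 x 11 + 141) / 5.5 = 85.64 (outside (0, 60))
  t = (30 x 11 - 219) / 5.5 = 20.18
  t = (30 x 11 + 219) / 5.5 = 99.82 (outside (0, 60))
Valid solutions in (0, 60): {20.18, 34.36} minutes.
The first occurrence is t = 20.18 minutes.
The hands form a 141-degree angle at 20.18 minutes past 11:00.

Final answer: 20.18 minutes past 11:00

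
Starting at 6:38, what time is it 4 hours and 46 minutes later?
Starting time: 6:38
Adding 46 minutes to 38 minutes: 38 + 46 = 84 minutes = 1 hour and 24 minutes
Adding 4 hours: 6 + 4 + 1 (carry) = 11
Final time: 11:24

Final answer: 11:24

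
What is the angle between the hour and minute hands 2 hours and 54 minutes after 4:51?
First find the time 2 hours and 54 minutes after 4:51.
Total minutes: 4 x 60 + 51 + 2 x 60 + 54 = 465.
465 mod 720 = 465 minutes = 7:45.
Now compute the angle at 7:45:
Hour hand: 7 x 30 + 45 x 0.5 = 232.5 degrees
Minute hand: 45 x 6 = 270 degrees
Difference: |232.5 - 270| = 37.5 degrees
The angle is 37.5 degrees

Final answer: 37.5 degrees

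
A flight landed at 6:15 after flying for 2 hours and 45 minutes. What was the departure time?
Starting time: 6:15 = 375 total minutes past 12:00
Subtracting: 2 hours and 45 minutes = 165 minutes
375 - 165 = 210 minutes
= 3 hours and 30 minutes past 12:00 = 3:30

Final answer: 3:30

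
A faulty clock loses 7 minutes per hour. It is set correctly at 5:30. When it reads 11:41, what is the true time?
For every 60 true minutes, the faulty clock advances 53 minutes, so 1 faulty-clock minute corresponds to 60/53 true minutes.
From 5:30 to 11:41 on the faulty dial is 371 minutes.
True elapsed: 371 x 60/53 = 420 minutes = 7 hours.
True time: 5:30 + 7 hours = 12:30.

Final answer: 12:30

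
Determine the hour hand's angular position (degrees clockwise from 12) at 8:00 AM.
The hour hand moves 30 degrees per hour and 0.5 degrees per minute.
At 8:00: (8) x 30 + 0 x 0.5 = 240 + 0 = 240 degrees

Final answer: 240 degrees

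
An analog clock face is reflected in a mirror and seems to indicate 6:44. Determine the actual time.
Reflection across the vertical (12-6) axis maps a hand at angle A degrees to (360 - A) degrees, which sends a reading of T minutes past 12:00 to (720 - T) minutes past 12:00.
Mirror reads 6:44 = 404 minutes past 12:00.
Actual time: (720 - 404) mod 720 = 316 minutes = 5:16.

Final answer: 5:16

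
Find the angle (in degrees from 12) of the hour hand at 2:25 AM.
The hour hand moves 30 degrees per hour and 0.5 degrees per minute.
At 2:25: (2) x 30 + 25 x 0.5 = 60 + 12.5 = 72.5 degrees

Final answer: 72.5 degrees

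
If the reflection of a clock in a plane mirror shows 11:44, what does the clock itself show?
Reflection across the vertical (12-6) axis maps a hand at angle A degrees to (360 - A) degrees, which sends a reading of T minutes past 12:00 to (720 - T) minutes past 12:00.
Mirror reads 11:44 = 704 minutes past 12:00.
Actual time: (720 - 704) mod 720 = 16 minutes = 12:16.

Final answer: 12:16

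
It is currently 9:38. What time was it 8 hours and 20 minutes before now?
Starting time: 9:38 = 578 total minutes past 12:00
Subtracting: 8 hours and 20 minutes = 500 minutes
578 - 500 = 78 minutes
= 1 hour and 18 minutes past 12:00 = 1:18

Final answer: 1:18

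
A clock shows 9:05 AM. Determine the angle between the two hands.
Hour hand position: 9 x 30 + 5 x 0.5 = 272.5 degrees
Minute hand position: 5 x 6 = 30 degrees
Difference: |272.5 - 30| = 242.5 degrees
Since 242.5 > 180, the smaller angle is 360 - 242.5 = 117.5 degrees

Final answer: 117.5 degrees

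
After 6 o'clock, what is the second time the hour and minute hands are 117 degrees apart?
At t minutes past 6:00, the hour hand is at 30 x 6 + 0.5t degrees and the minute hand is at 6t degrees.
The smaller angle between them is 117 degrees when |30H - 5.5t| = 117 or |30H - 5.5t| = 243.
With H = 6, solve 30 x 6 - 5.5t = +/- target for each target:
  t = (30 x 6 - 117) / 5.5 = 11.45
  t = (30 x 6 + 117) / 5.5 = 54
  t = (30 x 6 - 243) / 5.5 = -11.45 (outside (0, 60))
  t = (30 x 6 + 243) / 5.5 = 76.91 (outside (0, 60))
Valid solutions in (0, 60): {11.45, 54} minutes.
The second occurrence is t = 54 minutes.
The hands form a 117-degree angle at 54 minutes past 6:00.

Final answer: 54 minutes past 6:00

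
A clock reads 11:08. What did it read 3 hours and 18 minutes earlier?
Starting time: 11:08 = 668 total minutes past 12:00
Subtracting: 3 hours and 18 minutes = 198 minutes
668 - 198 = 470 minutes
= 7 hours and 50 minutes past 12:00 = 7:50

Final answer: 7:50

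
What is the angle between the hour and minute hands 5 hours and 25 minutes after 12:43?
First find the time 5 hours and 25 minutes after 12:43.
Total minutes: 12 x 60 + 43 + 5 x 60 + 25 = 1088.
1088 mod 720 = 368 minutes = 6:08.
Now compute the angle at 6:08:
Hour hand: 6 x 30 + 8 x 0.5 = 184 degrees
Minute hand: 8 x 6 = 48 degrees
Difference: |184 - 48| = 136 degrees
The angle is 136 degrees

Final answer: 136 degrees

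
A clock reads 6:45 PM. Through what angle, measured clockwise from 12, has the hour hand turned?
The hour hand moves 30 degrees per hour and 0.5 degrees per minute.
At 6:45: (6) x 30 + 45 x 0.5 = 180 + 22.5 = 202.5 degrees

Final answer: 202.5 degrees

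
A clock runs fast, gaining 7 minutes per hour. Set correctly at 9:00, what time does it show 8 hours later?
For every 60 true minutes, the faulty clock advances 60 + 7 = 67 minutes.
True elapsed: 8 hours = 480 minutes.
Faulty clock advances: 480 x 67/60 = 536 minutes (drift: 56 minutes ahead).
Shown time: 9:00 + 536 minutes = 5:56.

Final answer: 5:56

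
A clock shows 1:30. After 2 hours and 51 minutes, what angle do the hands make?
First find the time 2 hours and 51 minutes after 1:30.
Total minutes: 1 x 60 + 30 + 2 x 60 + 51 = 261.
261 mod 720 = 261 minutes = 4:21.
Now compute the angle at 4:21:
Hour hand: 4 x 30 + 21 x 0.5 = 130.5 degrees
Minute hand: 21 x 6 = 126 degrees
Difference: |130.5 - 126| = 4.5 degrees
The angle is 4.5 degrees

Final answer: 4.5 degrees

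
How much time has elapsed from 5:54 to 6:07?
From 5:54 to 6:07:
(6 x 60 + 7) - (5 x 60 + 54) = 367 - 354 = 13 minutes
= 13 minutes

Final answer: 13 minutes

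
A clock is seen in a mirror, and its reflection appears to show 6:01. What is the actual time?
Reflection across the vertical (12-6) axis maps a hand at angle A degrees to (360 - A) degrees, which sends a reading of T minutes past 12:00 to (720 - T) minutes past 12:00.
Mirror reads 6:01 = 361 minutes past 12:00.
Actual time: (720 - 361) mod 720 = 359 minutes = 5:59.

Final answer: 5:59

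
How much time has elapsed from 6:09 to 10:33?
From 6:09 to 10:33:
(10 x 60 + 33) - (6 x 60 + 9) = 633 - 369 = 264 minutes
= 4 hours and 24 minutes

Final answer: 4 hours and 24 minutes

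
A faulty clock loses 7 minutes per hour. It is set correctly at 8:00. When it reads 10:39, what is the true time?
For every 60 true minutes, the faulty clock advances 53 minutes, so 1 faulty-clock minute corresponds to 60/53 true minutes.
From 8:00 to 10:39 on the faulty dial is 159 minutes.
True elapsed: 159 x 60/53 = 180 minutes = 3 hours.
True time: 8:00 + 3 hours = 11:00.

Final answer: 11:00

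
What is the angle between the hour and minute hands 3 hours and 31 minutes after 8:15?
First find the time 3 hours and 31 minutes after 8:15.
Total minutes: 8 x 60 + 15 + 3 x 60 + 31 = 706.
706 mod 720 = 706 minutes = 11:46.
Now compute the angle at 11:46:
Hour hand: 11 x 30 + 46 x 0.5 = 353 degrees
Minute hand: 46 x 6 = 276 degrees
Difference: |353 - 276| = 77 degrees
The angle is 77 degrees

Final answer: 77 degrees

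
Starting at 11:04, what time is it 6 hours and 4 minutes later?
Starting time: 11:04
Adding 4 minutes to 4 minutes: 4 + 4 = 8 minutes
Adding 6 hours: 11 + 6 = 17 - 12 = 5
Final time: 5:08

Final answer: 5:08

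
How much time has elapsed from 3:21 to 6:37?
From 3:21 to 6:37:
(6 x 60 + 37) - (3 x 60 + 21) = 397 - 201 = 196 minutes
= 3 hours and 16 minutes

Final answer: 3 hours and 16 minutes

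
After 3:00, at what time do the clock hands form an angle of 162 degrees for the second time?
At t minutes past 3:00, the hour hand is at 30 x 3 + 0.5t degrees and the minute hand is at 6t degrees.
The smaller angle between them is 162 degrees when |30H - 5.5t| = 162 or |30H - 5.5t| = 198.
With H = 3, solve 30 x 3 - 5.5t = +/- target for each target:
  t = (30 x 3 - 162) / 5.5 = -13.09 (outside (0, 60))
  t = (30 x 3 + 162) / 5.5 = 45.82
  t = (30 x 3 - 198) / 5.5 = -19.64 (outside (0, 60))
  t = (30 x 3 + 198) / 5.5 = 52.36
Valid solutions in (0, 60): {45.82, 52.36} minutes.
The second occurrence is t = 52.36 minutes.
The hands form a 162-degree angle at 52.36 minutes past 3:00.

Final answer: 52.36 minutes past 3:00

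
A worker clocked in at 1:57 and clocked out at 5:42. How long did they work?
From 1:57 to 5:42:
(5 x 60 + 42) - (1 x 60 + 57) = 342 - 117 = 225 minutes
= 3 hours and 45 minutes

Final answer: 3 hours and 45 minutes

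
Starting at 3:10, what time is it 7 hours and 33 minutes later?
Starting time: 3:10
Adding 33 minutes to 10 minutes: 10 + 33 = 43 minutes
Adding 7 hours: 3 + 7 = 10
Final time: 10:43

Final answer: 10:43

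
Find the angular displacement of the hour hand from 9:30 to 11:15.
The hour hand moves 0.5 degrees per minute.
Time elapsed: 11:15 - 9:30 = 105 minutes
Angular displacement: 105 x 0.5 = 52.5 degrees

Final answer: 52.5 degrees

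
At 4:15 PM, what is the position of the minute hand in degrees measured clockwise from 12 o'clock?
The minute hand moves 6 degrees per minute.
At 4:15: 15 x 6 = 90 degrees

Final answer: 90 degrees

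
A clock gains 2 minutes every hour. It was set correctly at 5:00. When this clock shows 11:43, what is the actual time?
For every 60 true minutes, the faulty clock advances 62 minutes, so 1 faulty-clock minute corresponds to 60/62 true minutes.
From 5:00 to 11:43 on the faulty dial is 403 minutes.
True elapsed: 403 x 60/62 = 390 minutes = 6 hours and 30 minutes.
True time: 5:00 + 6 hours and 30 minutes = 11:30.

Final answer: 11:30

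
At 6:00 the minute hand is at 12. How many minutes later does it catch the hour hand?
The minute hand gains 5.5 degrees per minute on the hour hand.
At 6:00, the hour hand is at 180 degrees and the minute hand is at 0 degrees.
The gap is 180 degrees. Time to close: 180/5.5 = 60 x 6/11 = 32.73 minutes.
The hands overlap at 32.73 minutes past 6:00.

Final answer: 32.73 minutes past 6:00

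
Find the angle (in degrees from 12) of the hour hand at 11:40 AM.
The hour hand moves 30 degrees per hour and 0.5 degrees per minute.
At 11:40: (11) x 30 + 40 x 0.5 = 330 + 20 = 350 degrees

Final answer: 350 degrees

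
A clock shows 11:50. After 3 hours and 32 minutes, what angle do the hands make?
First find the time 3 hours and 32 minutes after 11:50.
Total minutes: 11 x 60 + 50 + 3 x 60 + 32 = 922.
922 mod 720 = 202 minutes = 3:22.
Now compute the angle at 3:22:
Hour hand: 3 x 30 + 22 x 0.5 = 101 degrees
Minute hand: 22 x 6 = 132 degrees
Difference: |101 - 132| = 31 degrees
The angle is 31 degrees

Final answer: 31 degrees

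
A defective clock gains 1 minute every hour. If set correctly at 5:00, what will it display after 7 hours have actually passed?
For every 60 true minutes, the faulty clock advances 60 + 1 = 61 minutes.
True elapsed: 7 hours = 420 minutes.
Faulty clock advances: 420 x 61/60 = 427 minutes (drift: 7 minutes ahead).
Shown time: 5:00 + 427 minutes = 12:07.

Final answer: 12:07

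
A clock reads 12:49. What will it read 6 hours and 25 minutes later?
Starting time: 12:49
Adding 25 minutes to 49 minutes: 49 + 25 = 74 minutes = 1 hour and 14 minutes
Adding 6 hours: 12 + 6 + 1 (carry) = 19 - 12 = 7
Final time: 7:14

Final answer: 7:14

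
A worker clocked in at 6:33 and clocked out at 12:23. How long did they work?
From 6:33 to 12:23:
(12 x 60 + 23) - (6 x 60 + 33) = 743 - 393 = 350 minutes
= 5 hours and 50 minutes

Final answer: 5 hours and 50 minutes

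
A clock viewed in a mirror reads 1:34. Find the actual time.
Reflection across the vertical (12-6) axis maps a hand at angle A degrees to (360 - A) degrees, which sends a reading of T minutes past 12:00 to (720 - T) minutes past 12:00.
Mirror reads 1:34 = 94 minutes past 12:00.
Actual time: (720 - 94) mod 720 = 626 minutes = 10:26.

Final answer: 10:26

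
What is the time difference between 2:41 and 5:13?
From 2:41 to 5:13:
(5 x 60 + 13) - (2 x 60 + 41) = 313 - 161 = 152 minutes
= 2 hours and 32 minutes

Final answer: 2 hours and 32 minutes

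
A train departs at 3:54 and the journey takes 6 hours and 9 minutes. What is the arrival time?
Starting time: 3:54
Adding 9 minutes to 54 minutes: 54 + 9 = 63 minutes = 1 hour and 3 minutes
Adding 6 hours: 3 + 6 + 1 (carry) = 10
Final time: 10:03

Final answer: 10:03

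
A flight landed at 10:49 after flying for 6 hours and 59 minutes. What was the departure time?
Starting time: 10:49 = 649 total minutes past 12:00
Subtracting: 6 hours and 59 minutes = 419 minutes
649 - 419 = 230 minutes
= 3 hours and 50 minutes past 12:00 = 3:50

Final answer: 3:50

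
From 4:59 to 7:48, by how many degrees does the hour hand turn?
The hour hand moves 0.5 degrees per minute.
Time elapsed: 7:48 - 4:59 = 169 minutes
Angular displacement: 169 x 0.5 = 84.5 degrees

Final answer: 84.5 degrees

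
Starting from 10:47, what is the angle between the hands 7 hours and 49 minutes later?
First find the time 7 hours and 49 minutes after 10:47.
Total minutes: 10 x 60 + 47 + 7 x 60 + 49 = 1116.
1116 mod 720 = 396 minutes = 6:36.
Now compute the angle at 6:36:
Hour hand: 6 x 30 + 36 x 0.5 = 198 degrees
Minute hand: 36 x 6 = 216 degrees
Difference: |198 - 216| = 18 degrees
The angle is 18 degrees

Final answer: 18 degrees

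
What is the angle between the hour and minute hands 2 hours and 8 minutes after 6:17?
First find the time 2 hours and 8 minutes after 6:17.
Total minutes: 6 x 60 + 17 + 2 x 60 + 8 = 505.
505 mod 720 = 505 minutes = 8:25.
Now compute the angle at 8:25:
Hour hand: 8 x 30 + 25 x 0.5 = 252.5 degrees
Minute hand: 25 x 6 = 150 degrees
Difference: |252.5 - 150| = 102.5 degrees
The angle is 102.5 degrees

Final answer: 102.5 degrees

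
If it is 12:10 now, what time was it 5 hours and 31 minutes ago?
Starting time: 12:10 = 10 total minutes past 12:00
Subtracting: 5 hours and 31 minutes = 331 minutes
10 - 331 = -321 (negative, add 12 hours = 720) = 399 minutes
= 6 hours and 39 minutes past 12:00 = 6:39

Final answer: 6:39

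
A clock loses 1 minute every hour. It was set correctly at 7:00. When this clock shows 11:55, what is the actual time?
For every 60 true minutes, the faulty clock advances 59 minutes, so 1 faulty-clock minute corresponds to 60/59 true minutes.
From 7:00 to 11:55 on the faulty dial is 295 minutes.
True elapsed: 295 x 60/59 = 300 minutes = 5 hours.
True time: 7:00 + 5 hours = 12:00.

Final answer: 12:00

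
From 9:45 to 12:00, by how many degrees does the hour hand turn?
The hour hand moves 0.5 degrees per minute.
Time elapsed: 12:00 - 9:45 = 135 minutes
Angular displacement: 135 x 0.5 = 67.5 degrees

Final answer: 67.5 degrees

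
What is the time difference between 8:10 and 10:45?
From 8:10 to 10:45:
(10 x 60 + 45) - (8 x 60 + 10) = 645 - 490 = 155 minutes
= 2 hours and 35 minutes

Final answer: 2 hours and 35 minutes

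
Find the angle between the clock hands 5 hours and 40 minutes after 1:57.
First find the time 5 hours and 40 minutes after 1:57.
Total minutes: 1 x 60 + 57 + 5 x 60 + 40 = 457.
457 mod 720 = 457 minutes = 7:37.
Now compute the angle at 7:37:
Hour hand: 7 x 30 + 37 x 0.5 = 228.5 degrees
Minute hand: 37 x 6 = 222 degrees
Difference: |228.5 - 222| = 6.5 degrees
The angle is 6.5 degrees

Final answer: 6.5 degrees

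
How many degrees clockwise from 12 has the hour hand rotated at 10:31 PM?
The hour hand moves 30 degrees per hour and 0.5 degrees per minute.
At 10:31: (10) x 30 + 31 x 0.5 = 300 + 15.5 = 315.5 degrees

Final answer: 315.5 degrees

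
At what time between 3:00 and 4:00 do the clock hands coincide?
The minute hand gains 5.5 degrees per minute on the hour hand.
At 3:00, the hour hand is at 90 degrees and the minute hand is at 0 degrees.
The gap is 90 degrees. Time to close: 90/5.5 = 60 x 3/11 = 16.36 minutes.
The hands overlap at 16.36 minutes past 3:00.

Final answer: 16.36 minutes past 3:00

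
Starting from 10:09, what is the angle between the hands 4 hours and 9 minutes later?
First find the time 4 hours and 9 minutes after 10:09.
Total minutes: 10 x 60 + 9 + 4 x 60 + 9 = 858.
858 mod 720 = 138 minutes = 2:18.
Now compute the angle at 2:18:
Hour hand: 2 x 30 + 18 x 0.5 = 69 degrees
Minute hand: 18 x 6 = 108 degrees
Difference: |69 - 108| = 39 degrees
The angle is 39 degrees

Final answer: 39 degrees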